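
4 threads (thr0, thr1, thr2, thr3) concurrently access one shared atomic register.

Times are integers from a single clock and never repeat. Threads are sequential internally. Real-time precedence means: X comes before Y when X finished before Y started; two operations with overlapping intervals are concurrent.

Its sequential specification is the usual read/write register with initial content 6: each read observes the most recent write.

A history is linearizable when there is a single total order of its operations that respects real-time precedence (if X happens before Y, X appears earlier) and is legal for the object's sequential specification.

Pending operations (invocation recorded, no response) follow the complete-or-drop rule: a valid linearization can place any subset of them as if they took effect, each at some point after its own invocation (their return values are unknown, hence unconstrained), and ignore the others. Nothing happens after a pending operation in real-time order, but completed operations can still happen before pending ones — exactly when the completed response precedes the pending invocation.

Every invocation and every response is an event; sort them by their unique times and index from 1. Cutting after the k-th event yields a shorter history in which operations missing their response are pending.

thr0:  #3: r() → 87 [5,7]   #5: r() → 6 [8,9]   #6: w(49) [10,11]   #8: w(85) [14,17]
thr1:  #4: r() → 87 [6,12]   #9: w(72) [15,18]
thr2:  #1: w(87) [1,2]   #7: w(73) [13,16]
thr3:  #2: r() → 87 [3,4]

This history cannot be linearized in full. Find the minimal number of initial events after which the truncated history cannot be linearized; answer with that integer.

9

events 1..8 are linearizable; a witness order is #1, #2, #3:
after step 1 (#1 w(87)): value 87
after step 2 (#2 r() → 87): value 87
after step 3 (#3 r() → 87): value 87
once event 9 joins (#5's response, time 9), exhaustive search finds no witness
including or dropping the 1 pending operation (#4) in any combination fails
one such order, #1, #2, #3, #5 (pending dropped), breaks at step 4 where #5 r() → 6 is illegal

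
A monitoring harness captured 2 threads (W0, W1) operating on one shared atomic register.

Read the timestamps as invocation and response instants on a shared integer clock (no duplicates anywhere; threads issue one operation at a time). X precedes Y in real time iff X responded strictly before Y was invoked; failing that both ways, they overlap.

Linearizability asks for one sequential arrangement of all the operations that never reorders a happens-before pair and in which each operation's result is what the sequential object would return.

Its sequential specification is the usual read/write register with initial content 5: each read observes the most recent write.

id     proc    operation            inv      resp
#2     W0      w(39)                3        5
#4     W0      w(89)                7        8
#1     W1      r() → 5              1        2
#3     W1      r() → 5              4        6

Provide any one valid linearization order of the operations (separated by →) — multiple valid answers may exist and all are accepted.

#1 → #3 → #2 → #4

after step 1 (#1 r() → 5): value 5
after step 2 (#3 r() → 5): value 5
after step 3 (#2 w(39)): value 39
after step 4 (#4 w(89)): value 89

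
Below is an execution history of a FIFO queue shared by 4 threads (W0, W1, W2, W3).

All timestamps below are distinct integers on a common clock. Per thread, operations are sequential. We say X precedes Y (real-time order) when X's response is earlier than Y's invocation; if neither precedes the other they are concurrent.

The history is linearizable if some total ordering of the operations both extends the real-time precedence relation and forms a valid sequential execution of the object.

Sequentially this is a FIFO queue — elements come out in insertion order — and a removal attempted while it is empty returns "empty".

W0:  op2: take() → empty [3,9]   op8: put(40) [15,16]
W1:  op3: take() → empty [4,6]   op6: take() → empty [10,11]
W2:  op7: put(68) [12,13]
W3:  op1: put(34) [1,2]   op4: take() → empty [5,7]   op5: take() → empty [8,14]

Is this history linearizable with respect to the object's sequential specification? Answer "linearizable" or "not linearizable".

not linearizable

events 1..8 are fine; event 9 — the response of op2 at time 9 — makes the prefix non-linearizable
no legal order exists: 6 real-time-consistent candidates over 4 completed FIFO queue operations, all rejected
including or dropping the 1 pending operation (op5) in any combination fails
e.g. op1, op2, op3, op4 (pending dropped): illegal at step 2, since op2 take() → empty cannot apply there
e.g. op1, op2, op4, op3 (pending dropped): illegal at step 2, since op2 take() → empty cannot apply there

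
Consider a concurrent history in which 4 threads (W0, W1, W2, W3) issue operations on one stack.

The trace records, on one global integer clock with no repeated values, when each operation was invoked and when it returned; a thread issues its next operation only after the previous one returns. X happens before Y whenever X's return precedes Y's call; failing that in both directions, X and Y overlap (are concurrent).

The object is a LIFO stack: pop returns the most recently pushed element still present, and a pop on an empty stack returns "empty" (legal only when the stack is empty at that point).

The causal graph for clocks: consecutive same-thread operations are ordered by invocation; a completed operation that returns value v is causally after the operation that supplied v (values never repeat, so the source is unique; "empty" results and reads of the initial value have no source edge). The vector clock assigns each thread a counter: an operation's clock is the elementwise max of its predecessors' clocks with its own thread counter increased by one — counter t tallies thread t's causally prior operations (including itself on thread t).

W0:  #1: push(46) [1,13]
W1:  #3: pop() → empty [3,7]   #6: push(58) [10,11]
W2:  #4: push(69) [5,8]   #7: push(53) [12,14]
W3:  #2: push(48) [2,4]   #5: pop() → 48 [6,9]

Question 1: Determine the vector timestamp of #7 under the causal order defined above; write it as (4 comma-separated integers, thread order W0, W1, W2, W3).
Answer: (0, 0, 2, 0)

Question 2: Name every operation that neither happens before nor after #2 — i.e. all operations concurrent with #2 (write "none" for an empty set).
Answer: #1, #3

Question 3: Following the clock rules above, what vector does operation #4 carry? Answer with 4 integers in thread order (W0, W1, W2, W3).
Answer: (0, 0, 1, 0)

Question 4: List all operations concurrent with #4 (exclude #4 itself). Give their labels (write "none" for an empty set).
Answer: #1, #3, #5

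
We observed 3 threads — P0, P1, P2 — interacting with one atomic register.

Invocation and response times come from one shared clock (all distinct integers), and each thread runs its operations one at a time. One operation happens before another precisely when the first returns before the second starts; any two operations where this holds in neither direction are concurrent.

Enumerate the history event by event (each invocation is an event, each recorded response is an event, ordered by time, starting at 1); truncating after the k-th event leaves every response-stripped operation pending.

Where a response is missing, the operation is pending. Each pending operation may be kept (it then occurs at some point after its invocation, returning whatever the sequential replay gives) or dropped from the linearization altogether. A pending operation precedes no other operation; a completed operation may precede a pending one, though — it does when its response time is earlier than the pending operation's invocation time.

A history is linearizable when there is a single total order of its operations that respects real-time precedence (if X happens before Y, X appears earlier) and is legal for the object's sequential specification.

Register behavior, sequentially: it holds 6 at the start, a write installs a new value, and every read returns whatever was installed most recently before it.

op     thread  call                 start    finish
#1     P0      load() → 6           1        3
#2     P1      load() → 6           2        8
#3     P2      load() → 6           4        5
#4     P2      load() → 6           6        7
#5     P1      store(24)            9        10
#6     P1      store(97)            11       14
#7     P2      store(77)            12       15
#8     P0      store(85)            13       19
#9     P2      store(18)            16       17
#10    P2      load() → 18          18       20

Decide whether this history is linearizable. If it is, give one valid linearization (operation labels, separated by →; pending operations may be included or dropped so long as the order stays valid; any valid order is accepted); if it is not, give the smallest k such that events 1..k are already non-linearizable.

linearizable — witness: #1 → #2 → #3 → #4 → #5 → #6 → #7 → #8 → #9 → #10

after step 1 (#1 load() → 6): value 6
after step 2 (#2 load() → 6): value 6
after step 3 (#3 load() → 6): value 6
after step 4 (#4 load() → 6): value 6
after step 5 (#5 store(24)): value 24
after step 6 (#6 store(97)): value 97
after step 7 (#7 store(77)): value 77
after step 8 (#8 store(85)): value 85
after step 9 (#9 store(18)): value 18
after step 10 (#10 load() → 18): value 18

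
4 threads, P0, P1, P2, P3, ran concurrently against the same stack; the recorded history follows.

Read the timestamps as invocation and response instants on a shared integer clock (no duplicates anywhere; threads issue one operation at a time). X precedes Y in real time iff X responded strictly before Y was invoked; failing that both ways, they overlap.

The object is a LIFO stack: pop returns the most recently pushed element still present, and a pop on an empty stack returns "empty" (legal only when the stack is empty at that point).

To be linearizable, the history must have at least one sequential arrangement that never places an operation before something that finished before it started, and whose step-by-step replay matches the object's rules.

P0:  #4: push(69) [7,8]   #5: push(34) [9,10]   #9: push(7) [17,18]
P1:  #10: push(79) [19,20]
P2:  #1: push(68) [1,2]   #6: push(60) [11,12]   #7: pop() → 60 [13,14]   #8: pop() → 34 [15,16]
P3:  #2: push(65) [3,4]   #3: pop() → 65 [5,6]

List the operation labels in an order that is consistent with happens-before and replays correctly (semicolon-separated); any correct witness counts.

#1; #2; #3; #4; #5; #6; #7; #8; #9; #10

after step 1 (#1 push(68)): stack <68>
after step 2 (#2 push(65)): stack <68,65>
after step 3 (#3 pop() → 65): stack <68>
after step 4 (#4 push(69)): stack <68,69>
after step 5 (#5 push(34)): stack <68,69,34>
after step 6 (#6 push(60)): stack <68,69,34,60>
after step 7 (#7 pop() → 60): stack <68,69,34>
after step 8 (#8 pop() → 34): stack <68,69>
after step 9 (#9 push(7)): stack <68,69,7>
after step 10 (#10 push(79)): stack <68,69,7,79>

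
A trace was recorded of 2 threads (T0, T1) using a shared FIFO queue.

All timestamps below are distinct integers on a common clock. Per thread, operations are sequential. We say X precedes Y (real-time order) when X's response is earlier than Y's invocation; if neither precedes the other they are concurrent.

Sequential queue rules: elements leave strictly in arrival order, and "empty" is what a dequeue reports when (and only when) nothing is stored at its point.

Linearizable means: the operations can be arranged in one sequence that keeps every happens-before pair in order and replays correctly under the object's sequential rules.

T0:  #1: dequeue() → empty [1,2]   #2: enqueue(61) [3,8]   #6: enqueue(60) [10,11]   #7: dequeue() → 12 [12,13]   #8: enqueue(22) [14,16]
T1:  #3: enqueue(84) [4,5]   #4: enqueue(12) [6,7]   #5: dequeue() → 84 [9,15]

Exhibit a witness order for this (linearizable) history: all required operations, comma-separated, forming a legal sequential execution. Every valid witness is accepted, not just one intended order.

#1, #3, #4, #2, #5, #6, #7, #8

after step 1 (#1 dequeue() → empty): queue <>
after step 2 (#3 enqueue(84)): queue <84>
after step 3 (#4 enqueue(12)): queue <84,12>
after step 4 (#2 enqueue(61)): queue <84,12,61>
after step 5 (#5 dequeue() → 84): queue <12,61>
after step 6 (#6 enqueue(60)): queue <12,61,60>
after step 7 (#7 dequeue() → 12): queue <61,60>
after step 8 (#8 enqueue(22)): queue <61,60,22>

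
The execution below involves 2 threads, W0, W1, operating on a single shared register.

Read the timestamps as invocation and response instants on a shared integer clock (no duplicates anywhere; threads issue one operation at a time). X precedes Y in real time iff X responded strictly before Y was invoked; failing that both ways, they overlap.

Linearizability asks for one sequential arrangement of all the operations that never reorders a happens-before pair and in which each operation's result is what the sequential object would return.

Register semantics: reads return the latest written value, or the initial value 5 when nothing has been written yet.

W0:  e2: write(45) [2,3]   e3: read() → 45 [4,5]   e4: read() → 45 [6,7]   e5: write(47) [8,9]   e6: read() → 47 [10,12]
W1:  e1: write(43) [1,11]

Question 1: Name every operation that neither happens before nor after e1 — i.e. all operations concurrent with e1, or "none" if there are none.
overlap test against e1 [1,11]: concurrent iff the interval meets 1..11
e2 [2,3]: concurrent
e3 [4,5]: concurrent
e4 [6,7]: concurrent
e5 [8,9]: concurrent
e6 [10,12]: concurrent

e2, e3, e4, e5, e6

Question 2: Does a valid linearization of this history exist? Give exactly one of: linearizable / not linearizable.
one valid linearization: e1, e2, e3, e4, e5, e6
step 1: e1 write(43) — value 43
step 2: e2 write(45) — value 45
step 3: e3 read() → 45 — value 45
step 4: e4 read() → 45 — value 45
step 5: e5 write(47) — value 47
step 6: e6 read() → 47 — value 47

linearizable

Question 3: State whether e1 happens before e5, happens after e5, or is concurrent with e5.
e1 spans [1,11], e5 spans [8,9]
the intervals overlap in both directions

concurrent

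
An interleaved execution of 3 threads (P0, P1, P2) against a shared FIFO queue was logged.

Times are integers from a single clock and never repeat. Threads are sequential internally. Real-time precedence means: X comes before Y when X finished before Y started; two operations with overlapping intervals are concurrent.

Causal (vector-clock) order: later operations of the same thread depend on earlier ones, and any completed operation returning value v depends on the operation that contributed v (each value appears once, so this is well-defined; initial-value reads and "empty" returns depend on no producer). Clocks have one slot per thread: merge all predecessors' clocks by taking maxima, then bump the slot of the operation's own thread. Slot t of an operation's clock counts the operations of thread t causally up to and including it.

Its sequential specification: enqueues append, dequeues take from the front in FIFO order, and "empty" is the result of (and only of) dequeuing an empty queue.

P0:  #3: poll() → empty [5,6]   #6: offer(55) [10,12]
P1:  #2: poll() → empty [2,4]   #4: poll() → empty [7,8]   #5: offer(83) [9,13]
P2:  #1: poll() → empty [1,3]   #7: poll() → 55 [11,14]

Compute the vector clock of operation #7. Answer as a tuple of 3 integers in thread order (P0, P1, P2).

#1, invoked 1, has no incoming edges; only P2's bump applies → (0, 0, 1)
#2, invoked 2, has no incoming edges; only P1's bump applies → (0, 1, 0)
#3, invoked 5, has no incoming edges; only P0's bump applies → (1, 0, 0)
from VC(#2)=(0, 1, 0), #4 (invoked 7) maxes components and bumps P1 → (0, 2, 0)
from VC(#3)=(1, 0, 0), #6 (invoked 10) maxes components and bumps P0 → (2, 0, 0)
from VC(#4)=(0, 2, 0), #5 (invoked 9) maxes components and bumps P1 → (0, 3, 0)
from VC(#1)=(0, 0, 1), VC(#6)=(2, 0, 0), #7 (invoked 11) maxes components and bumps P2 → (2, 0, 2)
target: VC(#7) = (2, 0, 2)

(2, 0, 2)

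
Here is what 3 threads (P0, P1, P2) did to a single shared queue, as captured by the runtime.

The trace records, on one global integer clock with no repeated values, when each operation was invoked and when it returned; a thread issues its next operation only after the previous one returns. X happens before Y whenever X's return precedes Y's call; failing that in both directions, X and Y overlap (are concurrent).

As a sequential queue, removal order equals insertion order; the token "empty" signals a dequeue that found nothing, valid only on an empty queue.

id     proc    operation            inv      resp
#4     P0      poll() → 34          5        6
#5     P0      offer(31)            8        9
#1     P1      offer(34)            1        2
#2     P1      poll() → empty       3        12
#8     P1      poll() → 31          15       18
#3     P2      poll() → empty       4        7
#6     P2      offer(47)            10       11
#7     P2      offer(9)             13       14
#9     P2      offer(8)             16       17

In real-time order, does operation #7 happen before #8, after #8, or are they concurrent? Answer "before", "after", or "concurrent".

before

#7 spans [13,14], #8 spans [15,18]
resp(#7)=14 < inv(#8)=15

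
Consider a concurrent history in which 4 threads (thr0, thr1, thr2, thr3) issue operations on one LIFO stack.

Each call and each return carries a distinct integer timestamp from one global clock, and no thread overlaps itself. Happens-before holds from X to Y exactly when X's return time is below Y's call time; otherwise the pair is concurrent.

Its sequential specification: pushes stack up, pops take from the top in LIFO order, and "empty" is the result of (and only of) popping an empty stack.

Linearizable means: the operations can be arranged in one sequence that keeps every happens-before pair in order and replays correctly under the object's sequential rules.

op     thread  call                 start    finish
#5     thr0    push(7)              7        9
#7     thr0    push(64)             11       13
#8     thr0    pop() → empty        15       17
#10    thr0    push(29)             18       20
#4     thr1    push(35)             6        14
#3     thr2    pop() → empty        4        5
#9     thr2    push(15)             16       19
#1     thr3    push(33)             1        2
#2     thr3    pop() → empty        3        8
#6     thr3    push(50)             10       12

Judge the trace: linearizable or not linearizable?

through event 7 a valid linearization exists; event 8 (#2 responding at time 8) ends that
all 2 real-time-respecting orders fail — 3 completed LIFO stack operations, no legal replay
including or dropping the 2 pending operations (#4, #5) in any combination fails
one such order, #1, #2, #3 (pending dropped), breaks at step 2 where #2 pop() → empty is illegal
one such order, #1, #3, #2 (pending dropped), breaks at step 2 where #3 pop() → empty is illegal

not linearizable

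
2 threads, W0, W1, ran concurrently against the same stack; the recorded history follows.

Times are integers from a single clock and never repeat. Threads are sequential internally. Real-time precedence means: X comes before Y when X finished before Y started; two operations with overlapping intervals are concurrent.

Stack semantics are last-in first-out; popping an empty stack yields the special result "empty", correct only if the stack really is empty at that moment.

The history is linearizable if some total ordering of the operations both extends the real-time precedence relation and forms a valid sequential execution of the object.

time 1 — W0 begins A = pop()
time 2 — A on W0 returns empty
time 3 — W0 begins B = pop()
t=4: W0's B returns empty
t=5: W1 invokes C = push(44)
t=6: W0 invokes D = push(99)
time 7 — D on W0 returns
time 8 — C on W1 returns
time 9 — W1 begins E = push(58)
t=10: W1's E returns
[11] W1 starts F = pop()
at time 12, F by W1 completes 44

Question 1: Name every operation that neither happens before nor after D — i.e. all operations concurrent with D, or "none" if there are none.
Answer: C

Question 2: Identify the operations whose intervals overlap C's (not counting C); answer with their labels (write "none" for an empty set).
Answer: D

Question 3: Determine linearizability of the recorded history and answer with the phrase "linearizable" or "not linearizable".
not linearizable

cut after 11 events: linearizable; cut after 12 events (F responds, time 12): not linearizable
real-time-consistent orders of the 6 completed operations: 2 — all fail the stack replay
take A, B, C, D, E, F: step 6 already fails, because F pop() → 44 cannot occur there
take A, B, D, C, E, F: step 6 already fails, because F pop() → 44 cannot occur there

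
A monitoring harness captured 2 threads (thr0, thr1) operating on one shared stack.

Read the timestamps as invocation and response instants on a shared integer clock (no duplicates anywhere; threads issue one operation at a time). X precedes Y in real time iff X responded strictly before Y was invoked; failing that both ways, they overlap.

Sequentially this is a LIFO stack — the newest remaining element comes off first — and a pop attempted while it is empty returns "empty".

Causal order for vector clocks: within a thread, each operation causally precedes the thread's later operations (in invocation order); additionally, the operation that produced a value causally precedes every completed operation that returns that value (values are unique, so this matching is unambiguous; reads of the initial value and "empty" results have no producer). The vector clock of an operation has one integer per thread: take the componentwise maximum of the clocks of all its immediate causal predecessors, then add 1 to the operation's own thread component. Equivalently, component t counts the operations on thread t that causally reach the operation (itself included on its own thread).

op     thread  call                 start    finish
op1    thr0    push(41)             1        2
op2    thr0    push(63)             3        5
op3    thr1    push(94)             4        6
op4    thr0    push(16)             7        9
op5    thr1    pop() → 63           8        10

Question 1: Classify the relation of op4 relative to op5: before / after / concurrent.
Answer: concurrent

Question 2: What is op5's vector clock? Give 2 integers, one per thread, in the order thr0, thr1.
Answer: (2, 2)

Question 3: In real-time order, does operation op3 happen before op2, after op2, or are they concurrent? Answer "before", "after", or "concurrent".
Answer: concurrent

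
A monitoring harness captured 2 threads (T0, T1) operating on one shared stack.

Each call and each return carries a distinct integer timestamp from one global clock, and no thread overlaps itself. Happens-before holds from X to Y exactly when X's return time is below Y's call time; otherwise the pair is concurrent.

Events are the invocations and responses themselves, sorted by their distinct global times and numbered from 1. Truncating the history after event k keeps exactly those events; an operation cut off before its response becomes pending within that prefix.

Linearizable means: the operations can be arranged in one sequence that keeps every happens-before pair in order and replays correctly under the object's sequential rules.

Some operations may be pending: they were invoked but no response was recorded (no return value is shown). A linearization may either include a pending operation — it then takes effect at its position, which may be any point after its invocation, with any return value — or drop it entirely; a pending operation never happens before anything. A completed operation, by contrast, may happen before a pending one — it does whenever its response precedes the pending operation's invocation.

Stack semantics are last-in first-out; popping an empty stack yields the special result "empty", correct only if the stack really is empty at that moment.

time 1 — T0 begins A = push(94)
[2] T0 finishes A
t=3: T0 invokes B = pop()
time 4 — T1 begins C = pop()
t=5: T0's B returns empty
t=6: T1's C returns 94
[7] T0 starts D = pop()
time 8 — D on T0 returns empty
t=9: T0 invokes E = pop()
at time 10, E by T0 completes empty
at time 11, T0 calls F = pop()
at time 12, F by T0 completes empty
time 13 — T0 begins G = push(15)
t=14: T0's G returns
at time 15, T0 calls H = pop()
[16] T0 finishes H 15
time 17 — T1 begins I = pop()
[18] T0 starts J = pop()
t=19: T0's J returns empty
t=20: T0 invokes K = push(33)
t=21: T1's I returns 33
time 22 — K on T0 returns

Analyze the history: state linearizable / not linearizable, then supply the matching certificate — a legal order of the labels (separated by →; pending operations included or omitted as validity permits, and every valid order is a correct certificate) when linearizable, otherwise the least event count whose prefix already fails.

1. A push(94), leaving stack <94>
2. C pop() → 94, leaving stack <>
3. B pop() → empty, leaving stack <>
4. D pop() → empty, leaving stack <>
5. E pop() → empty, leaving stack <>
6. F pop() → empty, leaving stack <>
7. G push(15), leaving stack <15>
8. H pop() → 15, leaving stack <>
9. J pop() → empty, leaving stack <>
10. K push(33), leaving stack <33>
11. I pop() → 33, leaving stack <>

linearizable — witness: A → C → B → D → E → F → G → H → J → K → I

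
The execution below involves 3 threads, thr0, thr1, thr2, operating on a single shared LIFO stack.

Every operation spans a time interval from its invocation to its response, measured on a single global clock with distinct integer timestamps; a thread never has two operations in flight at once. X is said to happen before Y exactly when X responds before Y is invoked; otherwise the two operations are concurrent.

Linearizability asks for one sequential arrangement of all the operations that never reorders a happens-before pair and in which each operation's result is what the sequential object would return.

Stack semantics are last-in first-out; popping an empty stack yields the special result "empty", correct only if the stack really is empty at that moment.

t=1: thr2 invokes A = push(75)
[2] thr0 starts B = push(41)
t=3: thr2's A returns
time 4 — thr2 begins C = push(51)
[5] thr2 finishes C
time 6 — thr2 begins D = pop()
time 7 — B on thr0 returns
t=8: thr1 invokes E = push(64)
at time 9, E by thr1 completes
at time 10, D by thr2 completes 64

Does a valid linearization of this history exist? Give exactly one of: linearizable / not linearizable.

one valid linearization: A, B, C, E, D
1. A push(75), leaving stack <75>
2. B push(41), leaving stack <75,41>
3. C push(51), leaving stack <75,41,51>
4. E push(64), leaving stack <75,41,51,64>
5. D pop() → 64, leaving stack <75,41,51>

linearizable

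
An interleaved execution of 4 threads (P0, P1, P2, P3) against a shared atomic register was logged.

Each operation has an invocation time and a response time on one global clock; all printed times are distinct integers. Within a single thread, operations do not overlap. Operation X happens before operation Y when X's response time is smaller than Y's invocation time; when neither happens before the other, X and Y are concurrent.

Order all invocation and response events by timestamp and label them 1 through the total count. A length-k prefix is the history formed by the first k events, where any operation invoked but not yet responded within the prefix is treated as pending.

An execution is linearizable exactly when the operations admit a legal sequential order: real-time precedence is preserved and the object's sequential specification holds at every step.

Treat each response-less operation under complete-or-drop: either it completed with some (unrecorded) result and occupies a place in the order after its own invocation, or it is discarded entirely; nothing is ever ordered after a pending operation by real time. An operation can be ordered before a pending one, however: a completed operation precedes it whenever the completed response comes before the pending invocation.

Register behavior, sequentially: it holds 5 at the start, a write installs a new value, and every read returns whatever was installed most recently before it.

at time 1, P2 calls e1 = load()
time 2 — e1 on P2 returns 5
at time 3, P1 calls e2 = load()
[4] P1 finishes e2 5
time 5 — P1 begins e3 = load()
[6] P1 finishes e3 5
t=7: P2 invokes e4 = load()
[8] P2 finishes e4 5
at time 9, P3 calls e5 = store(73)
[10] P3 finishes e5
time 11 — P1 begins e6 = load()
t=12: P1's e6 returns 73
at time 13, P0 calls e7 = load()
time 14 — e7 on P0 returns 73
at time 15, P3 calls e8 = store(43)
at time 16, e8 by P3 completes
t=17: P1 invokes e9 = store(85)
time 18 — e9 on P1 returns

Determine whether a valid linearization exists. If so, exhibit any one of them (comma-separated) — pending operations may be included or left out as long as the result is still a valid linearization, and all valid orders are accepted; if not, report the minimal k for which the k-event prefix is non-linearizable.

step 1: e1 load() → 5 — value 5
step 2: e2 load() → 5 — value 5
step 3: e3 load() → 5 — value 5
step 4: e4 load() → 5 — value 5
step 5: e5 store(73) — value 73
step 6: e6 load() → 73 — value 73
step 7: e7 load() → 73 — value 73
step 8: e8 store(43) — value 43
step 9: e9 store(85) — value 85

linearizable — witness: e1, e2, e3, e4, e5, e6, e7, e8, e9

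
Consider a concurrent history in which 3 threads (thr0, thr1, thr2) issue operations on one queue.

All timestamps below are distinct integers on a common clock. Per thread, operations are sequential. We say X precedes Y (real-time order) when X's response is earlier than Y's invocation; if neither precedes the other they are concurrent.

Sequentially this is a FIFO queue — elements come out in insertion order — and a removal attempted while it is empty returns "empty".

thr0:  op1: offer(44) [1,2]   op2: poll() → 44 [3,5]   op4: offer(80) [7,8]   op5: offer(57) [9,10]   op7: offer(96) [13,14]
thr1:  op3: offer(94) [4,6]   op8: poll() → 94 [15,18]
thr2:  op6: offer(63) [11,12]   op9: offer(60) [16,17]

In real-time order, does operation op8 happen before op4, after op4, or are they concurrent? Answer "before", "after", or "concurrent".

after

op8 spans [15,18], op4 spans [7,8]
resp(op4)=8 < inv(op8)=15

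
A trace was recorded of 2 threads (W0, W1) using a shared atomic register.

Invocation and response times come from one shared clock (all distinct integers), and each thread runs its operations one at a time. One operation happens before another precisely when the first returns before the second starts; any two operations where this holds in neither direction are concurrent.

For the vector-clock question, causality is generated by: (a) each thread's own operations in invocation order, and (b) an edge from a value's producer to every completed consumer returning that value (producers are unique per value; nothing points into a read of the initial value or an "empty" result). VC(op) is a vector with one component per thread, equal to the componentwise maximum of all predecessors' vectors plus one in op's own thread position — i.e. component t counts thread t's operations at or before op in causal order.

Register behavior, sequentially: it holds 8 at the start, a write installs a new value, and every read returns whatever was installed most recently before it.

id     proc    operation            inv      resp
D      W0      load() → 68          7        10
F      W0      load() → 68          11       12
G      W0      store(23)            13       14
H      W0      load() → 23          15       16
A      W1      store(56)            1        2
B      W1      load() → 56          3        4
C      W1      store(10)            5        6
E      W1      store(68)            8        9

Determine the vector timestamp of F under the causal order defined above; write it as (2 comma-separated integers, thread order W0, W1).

(2, 4)

no predecessors for A (invoked 1): W1 increments from zero → (0, 1)
B (invocation 3): componentwise max over VC(A)=(0, 1), +1 at W1, giving (0, 2)
C (invocation 5): componentwise max over VC(B)=(0, 2), +1 at W1, giving (0, 3)
E (invocation 8): componentwise max over VC(C)=(0, 3), +1 at W1, giving (0, 4)
D (invocation 7): componentwise max over VC(E)=(0, 4), +1 at W0, giving (1, 4)
F (invocation 11): componentwise max over VC(D)=(1, 4), VC(E)=(0, 4), +1 at W0, giving (2, 4)
G (invocation 13): componentwise max over VC(F)=(2, 4), +1 at W0, giving (3, 4)
H (invocation 15): componentwise max over VC(G)=(3, 4), +1 at W0, giving (4, 4)
target: VC(F) = (2, 4)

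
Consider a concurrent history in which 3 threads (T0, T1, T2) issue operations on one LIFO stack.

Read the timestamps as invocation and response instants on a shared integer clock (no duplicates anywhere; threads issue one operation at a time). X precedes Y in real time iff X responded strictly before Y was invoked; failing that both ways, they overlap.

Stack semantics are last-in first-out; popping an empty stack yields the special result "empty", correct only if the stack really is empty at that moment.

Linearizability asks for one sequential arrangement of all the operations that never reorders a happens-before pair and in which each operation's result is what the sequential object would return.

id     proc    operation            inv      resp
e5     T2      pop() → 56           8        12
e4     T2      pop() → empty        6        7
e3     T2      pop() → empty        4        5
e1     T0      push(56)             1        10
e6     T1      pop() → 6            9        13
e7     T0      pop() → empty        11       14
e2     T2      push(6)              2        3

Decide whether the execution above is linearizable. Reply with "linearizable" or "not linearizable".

prefix check: 1..4 passes, 1..5 fails once e3's time-5 response joins
a single order respects real time; the 2 completed LIFO stack operations fail replay along it
completion choices over the 1 pending operation (e1) were checked; none helps
one such order, e2, e3 (pending dropped), breaks at step 2 where e3 pop() → empty is illegal

not linearizable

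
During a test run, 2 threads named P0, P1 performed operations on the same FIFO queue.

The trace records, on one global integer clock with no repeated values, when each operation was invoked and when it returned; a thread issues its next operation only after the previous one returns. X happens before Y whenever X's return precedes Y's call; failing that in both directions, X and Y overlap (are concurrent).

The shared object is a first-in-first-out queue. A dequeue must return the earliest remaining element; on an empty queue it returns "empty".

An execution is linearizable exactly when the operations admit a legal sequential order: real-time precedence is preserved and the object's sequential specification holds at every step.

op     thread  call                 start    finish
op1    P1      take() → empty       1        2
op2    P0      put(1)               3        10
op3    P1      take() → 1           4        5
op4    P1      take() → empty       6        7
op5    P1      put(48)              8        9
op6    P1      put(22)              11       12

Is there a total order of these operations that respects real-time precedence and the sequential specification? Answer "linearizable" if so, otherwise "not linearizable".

a witness: op1, op2, op3, op4, op5, op6
after step 1 (op1 take() → empty): queue <>
after step 2 (op2 put(1)): queue <1>
after step 3 (op3 take() → 1): queue <>
after step 4 (op4 take() → empty): queue <>
after step 5 (op5 put(48)): queue <48>
after step 6 (op6 put(22)): queue <48,22>

linearizable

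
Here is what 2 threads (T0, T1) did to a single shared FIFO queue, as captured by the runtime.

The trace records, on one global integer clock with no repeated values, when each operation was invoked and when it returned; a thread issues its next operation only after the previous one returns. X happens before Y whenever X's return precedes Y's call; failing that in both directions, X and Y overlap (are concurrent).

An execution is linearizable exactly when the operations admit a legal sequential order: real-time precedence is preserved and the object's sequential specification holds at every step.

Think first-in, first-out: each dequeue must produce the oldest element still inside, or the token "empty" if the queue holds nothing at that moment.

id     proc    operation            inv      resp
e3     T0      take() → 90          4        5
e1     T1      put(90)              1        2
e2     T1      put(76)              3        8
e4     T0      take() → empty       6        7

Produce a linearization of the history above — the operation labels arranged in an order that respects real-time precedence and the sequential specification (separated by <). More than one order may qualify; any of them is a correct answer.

e1 < e3 < e4 < e2

1. e1 put(90), leaving queue <90>
2. e3 take() → 90, leaving queue <>
3. e4 take() → empty, leaving queue <>
4. e2 put(76), leaving queue <76>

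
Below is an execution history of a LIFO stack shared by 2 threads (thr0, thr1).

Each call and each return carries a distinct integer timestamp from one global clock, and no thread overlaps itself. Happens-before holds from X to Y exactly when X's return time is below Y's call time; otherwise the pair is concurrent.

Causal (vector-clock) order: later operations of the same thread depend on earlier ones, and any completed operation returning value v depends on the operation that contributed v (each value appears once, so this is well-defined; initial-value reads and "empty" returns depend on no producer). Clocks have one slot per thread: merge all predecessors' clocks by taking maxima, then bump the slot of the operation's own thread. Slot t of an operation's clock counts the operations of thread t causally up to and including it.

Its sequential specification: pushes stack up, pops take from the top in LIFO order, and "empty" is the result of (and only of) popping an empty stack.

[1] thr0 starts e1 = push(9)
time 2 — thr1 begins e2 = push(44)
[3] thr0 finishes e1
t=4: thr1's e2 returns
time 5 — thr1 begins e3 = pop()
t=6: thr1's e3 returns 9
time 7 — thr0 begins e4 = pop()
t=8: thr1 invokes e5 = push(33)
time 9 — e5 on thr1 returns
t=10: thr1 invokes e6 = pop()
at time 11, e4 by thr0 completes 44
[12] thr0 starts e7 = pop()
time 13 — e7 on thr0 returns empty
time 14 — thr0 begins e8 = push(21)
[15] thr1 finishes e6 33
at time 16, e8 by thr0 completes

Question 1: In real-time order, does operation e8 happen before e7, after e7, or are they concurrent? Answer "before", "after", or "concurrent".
Answer: after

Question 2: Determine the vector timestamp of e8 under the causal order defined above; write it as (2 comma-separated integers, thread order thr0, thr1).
Answer: (4, 1)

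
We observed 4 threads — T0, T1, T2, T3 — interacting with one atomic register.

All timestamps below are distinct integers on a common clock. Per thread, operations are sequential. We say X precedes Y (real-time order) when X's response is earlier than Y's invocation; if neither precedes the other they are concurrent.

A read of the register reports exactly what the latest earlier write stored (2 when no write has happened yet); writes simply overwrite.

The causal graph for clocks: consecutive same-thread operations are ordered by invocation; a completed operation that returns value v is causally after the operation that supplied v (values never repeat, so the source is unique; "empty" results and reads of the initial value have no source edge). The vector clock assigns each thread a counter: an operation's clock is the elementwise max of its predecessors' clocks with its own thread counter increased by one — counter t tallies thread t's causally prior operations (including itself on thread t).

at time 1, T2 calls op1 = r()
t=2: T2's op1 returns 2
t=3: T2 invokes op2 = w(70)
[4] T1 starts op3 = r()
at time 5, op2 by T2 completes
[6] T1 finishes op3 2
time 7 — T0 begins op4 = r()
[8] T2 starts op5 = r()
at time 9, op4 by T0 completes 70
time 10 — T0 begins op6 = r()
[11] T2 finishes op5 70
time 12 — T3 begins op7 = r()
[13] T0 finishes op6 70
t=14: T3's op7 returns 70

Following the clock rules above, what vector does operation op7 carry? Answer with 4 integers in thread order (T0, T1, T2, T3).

(0, 0, 2, 1)

invoked at 1, op1 has no predecessors; its own T2 bump gives (0, 0, 1, 0)
invoked at 4, op3 has no predecessors; its own T1 bump gives (0, 1, 0, 0)
from VC(op1)=(0, 0, 1, 0), op2 (invoked 3) maxes components and bumps T2 → (0, 0, 2, 0)
from VC(op2)=(0, 0, 2, 0), op7 (invoked 12) maxes components and bumps T3 → (0, 0, 2, 1)
from VC(op2)=(0, 0, 2, 0), op5 (invoked 8) maxes components and bumps T2 → (0, 0, 3, 0)
from VC(op2)=(0, 0, 2, 0), op4 (invoked 7) maxes components and bumps T0 → (1, 0, 2, 0)
from VC(op2)=(0, 0, 2, 0), VC(op4)=(1, 0, 2, 0), op6 (invoked 10) maxes components and bumps T0 → (2, 0, 2, 0)
target: VC(op7) = (0, 0, 2, 1)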